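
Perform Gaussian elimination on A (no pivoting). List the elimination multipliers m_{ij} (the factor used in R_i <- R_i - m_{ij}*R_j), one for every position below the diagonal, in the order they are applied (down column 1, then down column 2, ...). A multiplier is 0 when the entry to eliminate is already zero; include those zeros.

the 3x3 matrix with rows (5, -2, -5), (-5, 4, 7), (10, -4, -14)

Forward elimination:
R2 <- R2 - (-1)*R1:  [ 0  2  2 ]
R3 <- R3 - (2)*R1:  [  0   0  -4 ]
R3: entry in column 2 is already 0 -> m_{32} = 0 (no row operation needed)
Multipliers (in order of application): m_{21} = -1, m_{31} = 2, m_{32} = 0

multipliers: -1, 2, 0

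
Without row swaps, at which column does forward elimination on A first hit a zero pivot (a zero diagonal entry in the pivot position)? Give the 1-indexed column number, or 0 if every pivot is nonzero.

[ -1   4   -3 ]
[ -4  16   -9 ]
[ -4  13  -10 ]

first zero-pivot column = 2

Naive forward elimination:
R2 <- R2 - (4)*R1:  [ 0  0  3 ]
R3 <- R3 - (4)*R1:  [  0  -3   2 ]
Matrix at this point:
[ -1   4  -3 ]
[  0   0   3 ]
[  0  -3   2 ]
Pivot entry (2,2) is zero but row 3 has -3 in column 2 -> naive elimination stops; a row interchange (e.g. R2 <-> R3) would be required here.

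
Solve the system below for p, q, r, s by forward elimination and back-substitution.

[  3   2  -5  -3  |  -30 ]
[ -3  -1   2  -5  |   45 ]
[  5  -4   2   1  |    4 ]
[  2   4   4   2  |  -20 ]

Forward elimination on [A|b]:
R2 <- R2 - (-1)*R1:  [  0   1  -3  -8  15 ]
R3 <- R3 - (5/3)*R1:  [     0  -22/3   31/3      6     54 ]
R4 <- R4 - (2/3)*R1:  [    0   8/3  22/3     4     0 ]
R3 <- R3 - (-22/3)*R2:  [      0       0   -35/3  -158/3     164 ]
R4 <- R4 - (8/3)*R2:  [    0     0  46/3  76/3   -40 ]
R4 <- R4 - (-46/35)*R3:  [        0         0         0  -1536/35   6144/35 ]
Row echelon form:
[ 3  2     -5        -3  |      -30 ]
[ 0  1     -3        -8  |       15 ]
[ 0  0  -35/3    -158/3  |      164 ]
[ 0  0      0  -1536/35  |  6144/35 ]
Back-substitution:
s = (6144/35) / (-1536/35) = -4
r = (164 - (-158/3)*(-4)) / (-35/3) = 4
q = (15 - (-3)*(4) - (-8)*(-4)) / 1 = -5
p = (-30 - (2)*(-5) - (-5)*(4) - (-3)*(-4)) / 3 = -4

(-4, -5, 4, -4)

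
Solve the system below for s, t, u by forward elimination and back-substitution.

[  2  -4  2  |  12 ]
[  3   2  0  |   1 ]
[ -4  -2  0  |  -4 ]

Forward elimination on [A|b]:
R2 <- R2 - (3/2)*R1:  [   0    8   -3  -17 ]
R3 <- R3 - (-2)*R1:  [   0  -10    4   20 ]
R3 <- R3 - (-5/4)*R2:  [    0     0   1/4  -5/4 ]
Row echelon form:
[ 2  -4    2  |    12 ]
[ 0   8   -3  |   -17 ]
[ 0   0  1/4  |  -5/4 ]
Back-substitution:
u = (-5/4) / (1/4) = -5
t = (-17 - (-3)*(-5)) / 8 = -4
s = (12 - (-4)*(-4) - (2)*(-5)) / 2 = 3

(3, -4, -5)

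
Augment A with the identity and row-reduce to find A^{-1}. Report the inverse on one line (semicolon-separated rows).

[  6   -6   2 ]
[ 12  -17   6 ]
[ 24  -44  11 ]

Gauss-Jordan on [A | I]:
R1 <- (1/6)*R1:  [   1   -1  1/3  |  1/6    0    0 ]
R2 <- R2 - (12)*R1:  [  0  -5   2  |  -2   1   0 ]
R3 <- R3 - (24)*R1:  [   0  -20    3  |   -4    0    1 ]
R2 <- (1/-5)*R2:  [    0     1  -2/5  |   2/5  -1/5     0 ]
R1 <- R1 - (-1)*R2:  [     1      0  -1/15  |  17/30   -1/5      0 ]
R3 <- R3 - (-20)*R2:  [  0   0  -5  |   4  -4   1 ]
R3 <- (1/-5)*R3:  [    0     0     1  |  -4/5   4/5  -1/5 ]
R1 <- R1 - (-1/15)*R3:  [      1       0       0  |  77/150  -11/75   -1/75 ]
R2 <- R2 - (-2/5)*R3:  [     0      1      0  |   2/25   3/25  -2/25 ]
Right block of [I | A^{-1}] is the inverse:
[ 77/150  -11/75  -1/75 ]
[   2/25    3/25  -2/25 ]
[   -4/5     4/5   -1/5 ]

inverse = [77/150 -11/75 -1/75; 2/25 3/25 -2/25; -4/5 4/5 -1/5]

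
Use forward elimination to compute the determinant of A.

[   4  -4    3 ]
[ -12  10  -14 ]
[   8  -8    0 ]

Forward elimination:
R2 <- R2 - (-3)*R1:  [  0  -2  -5 ]
R3 <- R3 - (2)*R1:  [  0   0  -6 ]
Upper-triangular form:
[ 4  -4   3 ]
[ 0  -2  -5 ]
[ 0   0  -6 ]
det(A) = (-1)^0 * (4) * (-2) * (-6) = 48  (0 row swaps -> sign +1)

det(A) = 48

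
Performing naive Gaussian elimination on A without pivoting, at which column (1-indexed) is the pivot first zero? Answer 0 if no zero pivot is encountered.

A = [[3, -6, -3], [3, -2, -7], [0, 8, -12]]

first zero-pivot column = 0

Naive forward elimination:
R2 <- R2 - (1)*R1:  [  0   4  -4 ]
R3 <- R3 - (2)*R2:  [  0   0  -4 ]
All pivots nonzero; naive elimination completes without hitting a zero pivot.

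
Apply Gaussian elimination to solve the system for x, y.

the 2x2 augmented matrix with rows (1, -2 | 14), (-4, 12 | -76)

(4, -5)

Forward elimination on [A|b]:
R2 <- R2 - (-4)*R1:  [   0    4  -20 ]
Row echelon form:
[ 1  -2  |   14 ]
[ 0   4  |  -20 ]
Back-substitution:
y = (-20) / 4 = -5
x = (14 - (-2)*(-5)) / 1 = 4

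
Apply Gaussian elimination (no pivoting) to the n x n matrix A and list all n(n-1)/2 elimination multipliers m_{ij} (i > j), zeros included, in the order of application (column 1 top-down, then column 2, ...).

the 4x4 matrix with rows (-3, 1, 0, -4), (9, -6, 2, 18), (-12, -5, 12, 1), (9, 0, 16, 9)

Forward elimination:
R2 <- R2 - (-3)*R1:  [  0  -3   2   6 ]
R3 <- R3 - (4)*R1:  [  0  -9  12  17 ]
R4 <- R4 - (-3)*R1:  [  0   3  16  -3 ]
R3 <- R3 - (3)*R2:  [  0   0   6  -1 ]
R4 <- R4 - (-1)*R2:  [  0   0  18   3 ]
R4 <- R4 - (3)*R3:  [ 0  0  0  6 ]
Multipliers (in order of application): m_{21} = -3, m_{31} = 4, m_{41} = -3, m_{32} = 3, m_{42} = -1, m_{43} = 3

multipliers: -3, 4, -3, 3, -1, 3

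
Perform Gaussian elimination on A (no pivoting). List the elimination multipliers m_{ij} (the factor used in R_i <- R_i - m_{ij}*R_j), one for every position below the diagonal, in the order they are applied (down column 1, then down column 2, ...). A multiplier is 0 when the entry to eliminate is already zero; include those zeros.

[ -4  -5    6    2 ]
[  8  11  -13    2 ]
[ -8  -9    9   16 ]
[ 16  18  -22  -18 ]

Forward elimination:
R2 <- R2 - (-2)*R1:  [  0   1  -1   6 ]
R3 <- R3 - (2)*R1:  [  0   1  -3  12 ]
R4 <- R4 - (-4)*R1:  [   0   -2    2  -10 ]
R3 <- R3 - (1)*R2:  [  0   0  -2   6 ]
R4 <- R4 - (-2)*R2:  [ 0  0  0  2 ]
R4: entry in column 3 is already 0 -> m_{43} = 0 (no row operation needed)
Multipliers (in order of application): m_{21} = -2, m_{31} = 2, m_{41} = -4, m_{32} = 1, m_{42} = -2, m_{43} = 0

multipliers: -2, 2, -4, 1, -2, 0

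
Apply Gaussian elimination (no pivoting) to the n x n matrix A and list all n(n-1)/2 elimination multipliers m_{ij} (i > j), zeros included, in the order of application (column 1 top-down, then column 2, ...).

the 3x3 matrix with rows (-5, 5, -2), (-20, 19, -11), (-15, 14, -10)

Forward elimination:
R2 <- R2 - (4)*R1:  [  0  -1  -3 ]
R3 <- R3 - (3)*R1:  [  0  -1  -4 ]
R3 <- R3 - (1)*R2:  [  0   0  -1 ]
Multipliers (in order of application): m_{21} = 4, m_{31} = 3, m_{32} = 1

multipliers: 4, 3, 1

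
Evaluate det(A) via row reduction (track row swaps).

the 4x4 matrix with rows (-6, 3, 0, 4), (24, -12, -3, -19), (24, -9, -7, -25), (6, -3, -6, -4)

det(A) = -324

Forward elimination:
R2 <- R2 - (-4)*R1:  [  0   0  -3  -3 ]
R3 <- R3 - (-4)*R1:  [  0   3  -7  -9 ]
R4 <- R4 - (-1)*R1:  [  0   0  -6   0 ]
R2 <-> R3   (pivot in column 2 was zero)
[ -6  3   0   4 ]
[  0  3  -7  -9 ]
[  0  0  -3  -3 ]
[  0  0  -6   0 ]
R4 <- R4 - (2)*R3:  [ 0  0  0  6 ]
Upper-triangular form:
[ -6  3   0   4 ]
[  0  3  -7  -9 ]
[  0  0  -3  -3 ]
[  0  0   0   6 ]
det(A) = (-1)^1 * (-6) * (3) * (-3) * (6) = -324  (1 row swap -> sign -1)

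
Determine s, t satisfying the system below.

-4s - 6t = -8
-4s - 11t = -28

(-4, 4)

Forward elimination on [A|b]:
R2 <- R2 - (1)*R1:  [   0   -5  -20 ]
Row echelon form:
[ -4  -6  |   -8 ]
[  0  -5  |  -20 ]
Back-substitution:
t = (-20) / -5 = 4
s = (-8 - (-6)*(4)) / -4 = -4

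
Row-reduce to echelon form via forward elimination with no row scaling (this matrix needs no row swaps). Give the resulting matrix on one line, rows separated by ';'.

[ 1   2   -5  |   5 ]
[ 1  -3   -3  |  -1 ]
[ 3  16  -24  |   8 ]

REF = [1 2 -5 5; 0 -5 2 -6; 0 0 -5 -19]

Forward elimination:
R2 <- R2 - (1)*R1:  [  0  -5   2  -6 ]
R3 <- R3 - (3)*R1:  [  0  10  -9  -7 ]
R3 <- R3 - (-2)*R2:  [   0    0   -5  -19 ]
Row echelon form:
[ 1   2  -5  |    5 ]
[ 0  -5   2  |   -6 ]
[ 0   0  -5  |  -19 ]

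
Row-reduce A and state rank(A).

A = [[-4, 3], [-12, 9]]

rank(A) = 1

Row reduction:
R2 <- R2 - (3)*R1:  [ 0  0 ]
Row echelon form:
[ -4  3 ]
[  0  0 ]
Nonzero rows / pivot columns: 1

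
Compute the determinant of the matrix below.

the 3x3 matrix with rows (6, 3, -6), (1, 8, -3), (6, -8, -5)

Forward elimination:
R2 <- R2 - (1/6)*R1:  [    0  15/2    -2 ]
R3 <- R3 - (1)*R1:  [   0  -11    1 ]
R3 <- R3 - (-22/15)*R2:  [      0       0  -29/15 ]
Upper-triangular form:
[ 6     3      -6 ]
[ 0  15/2      -2 ]
[ 0     0  -29/15 ]
det(A) = (-1)^0 * (6) * (15/2) * (-29/15) = -87  (0 row swaps -> sign +1)

det(A) = -87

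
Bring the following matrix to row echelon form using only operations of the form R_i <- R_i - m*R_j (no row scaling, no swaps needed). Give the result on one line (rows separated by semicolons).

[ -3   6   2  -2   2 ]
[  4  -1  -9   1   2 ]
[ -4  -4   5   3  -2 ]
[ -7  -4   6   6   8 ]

REF = [-3 6 2 -2 2; 0 7 -19/3 -5/3 14/3; 0 0 -179/21 59/21 10/3; 0 0 0 260/179 1698/179]

Forward elimination:
R2 <- R2 - (-4/3)*R1:  [     0      7  -19/3   -5/3   14/3 ]
R3 <- R3 - (4/3)*R1:  [     0    -12    7/3   17/3  -14/3 ]
R4 <- R4 - (7/3)*R1:  [    0   -18   4/3  32/3  10/3 ]
R3 <- R3 - (-12/7)*R2:  [       0        0  -179/21    59/21     10/3 ]
R4 <- R4 - (-18/7)*R2:  [       0        0  -314/21   134/21     46/3 ]
R4 <- R4 - (314/179)*R3:  [        0         0         0   260/179  1698/179 ]
Row echelon form:
[ -3  6        2       -2         2 ]
[  0  7    -19/3     -5/3      14/3 ]
[  0  0  -179/21    59/21      10/3 ]
[  0  0        0  260/179  1698/179 ]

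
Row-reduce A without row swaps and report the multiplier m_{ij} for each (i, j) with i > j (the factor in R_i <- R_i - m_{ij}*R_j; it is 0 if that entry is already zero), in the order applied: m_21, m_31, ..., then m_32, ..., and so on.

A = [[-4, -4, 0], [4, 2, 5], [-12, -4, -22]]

Forward elimination:
R2 <- R2 - (-1)*R1:  [  0  -2   5 ]
R3 <- R3 - (3)*R1:  [   0    8  -22 ]
R3 <- R3 - (-4)*R2:  [  0   0  -2 ]
Multipliers (in order of application): m_{21} = -1, m_{31} = 3, m_{32} = -4

multipliers: -1, 3, -4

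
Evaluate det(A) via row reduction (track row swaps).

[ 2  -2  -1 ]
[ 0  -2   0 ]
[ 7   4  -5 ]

Forward elimination:
R3 <- R3 - (7/2)*R1:  [    0    11  -3/2 ]
R3 <- R3 - (-11/2)*R2:  [    0     0  -3/2 ]
Upper-triangular form:
[ 2  -2    -1 ]
[ 0  -2     0 ]
[ 0   0  -3/2 ]
det(A) = (-1)^0 * (2) * (-2) * (-3/2) = 6  (0 row swaps -> sign +1)

det(A) = 6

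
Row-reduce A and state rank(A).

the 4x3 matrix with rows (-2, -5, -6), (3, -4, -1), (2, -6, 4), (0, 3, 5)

rank(A) = 3

Row reduction:
R2 <- R2 - (-3/2)*R1:  [     0  -23/2    -10 ]
R3 <- R3 - (-1)*R1:  [   0  -11   -2 ]
R3 <- R3 - (22/23)*R2:  [      0       0  174/23 ]
R4 <- R4 - (-6/23)*R2:  [     0      0  55/23 ]
R4 <- R4 - (55/174)*R3:  [ 0  0  0 ]
Row echelon form:
[ -2     -5      -6 ]
[  0  -23/2     -10 ]
[  0      0  174/23 ]
[  0      0       0 ]
Nonzero rows / pivot columns: 3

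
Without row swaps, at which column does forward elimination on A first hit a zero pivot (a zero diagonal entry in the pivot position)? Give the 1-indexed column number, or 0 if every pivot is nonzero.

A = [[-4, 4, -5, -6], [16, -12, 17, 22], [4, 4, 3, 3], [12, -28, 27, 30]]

Naive forward elimination:
R2 <- R2 - (-4)*R1:  [  0   4  -3  -2 ]
R3 <- R3 - (-1)*R1:  [  0   8  -2  -3 ]
R4 <- R4 - (-3)*R1:  [   0  -16   12   12 ]
R3 <- R3 - (2)*R2:  [ 0  0  4  1 ]
R4 <- R4 - (-4)*R2:  [ 0  0  0  4 ]
All pivots nonzero; naive elimination completes without hitting a zero pivot.

first zero-pivot column = 0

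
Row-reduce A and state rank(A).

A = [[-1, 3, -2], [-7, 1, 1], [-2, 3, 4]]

Row reduction:
R2 <- R2 - (7)*R1:  [   0  -20   15 ]
R3 <- R3 - (2)*R1:  [  0  -3   8 ]
R3 <- R3 - (3/20)*R2:  [    0     0  23/4 ]
Row echelon form:
[ -1    3    -2 ]
[  0  -20    15 ]
[  0    0  23/4 ]
Nonzero rows / pivot columns: 3

rank(A) = 3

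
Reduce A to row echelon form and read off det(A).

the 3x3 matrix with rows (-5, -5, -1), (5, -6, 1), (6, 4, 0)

det(A) = -66

Forward elimination:
R2 <- R2 - (-1)*R1:  [   0  -11    0 ]
R3 <- R3 - (-6/5)*R1:  [    0    -2  -6/5 ]
R3 <- R3 - (2/11)*R2:  [    0     0  -6/5 ]
Upper-triangular form:
[ -5   -5    -1 ]
[  0  -11     0 ]
[  0    0  -6/5 ]
det(A) = (-1)^0 * (-5) * (-11) * (-6/5) = -66  (0 row swaps -> sign +1)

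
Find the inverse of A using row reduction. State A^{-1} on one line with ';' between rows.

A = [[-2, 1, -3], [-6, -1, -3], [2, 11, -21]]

inverse = [-9/8 1/4 1/8; 11/4 -1 -1/4; 4/3 -1/2 -1/6]

Gauss-Jordan on [A | I]:
R1 <- (1/-2)*R1:  [    1  -1/2   3/2  |  -1/2     0     0 ]
R2 <- R2 - (-6)*R1:  [  0  -4   6  |  -3   1   0 ]
R3 <- R3 - (2)*R1:  [   0   12  -24  |    1    0    1 ]
R2 <- (1/-4)*R2:  [    0     1  -3/2  |   3/4  -1/4     0 ]
R1 <- R1 - (-1/2)*R2:  [    1     0   3/4  |  -1/8  -1/8     0 ]
R3 <- R3 - (12)*R2:  [  0   0  -6  |  -8   3   1 ]
R3 <- (1/-6)*R3:  [    0     0     1  |   4/3  -1/2  -1/6 ]
R1 <- R1 - (3/4)*R3:  [    1     0     0  |  -9/8   1/4   1/8 ]
R2 <- R2 - (-3/2)*R3:  [    0     1     0  |  11/4    -1  -1/4 ]
Right block of [I | A^{-1}] is the inverse:
[ -9/8   1/4   1/8 ]
[ 11/4    -1  -1/4 ]
[  4/3  -1/2  -1/6 ]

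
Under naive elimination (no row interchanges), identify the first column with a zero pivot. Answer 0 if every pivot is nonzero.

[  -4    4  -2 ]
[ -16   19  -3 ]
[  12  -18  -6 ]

Naive forward elimination:
R2 <- R2 - (4)*R1:  [ 0  3  5 ]
R3 <- R3 - (-3)*R1:  [   0   -6  -12 ]
R3 <- R3 - (-2)*R2:  [  0   0  -2 ]
All pivots nonzero; naive elimination completes without hitting a zero pivot.

first zero-pivot column = 0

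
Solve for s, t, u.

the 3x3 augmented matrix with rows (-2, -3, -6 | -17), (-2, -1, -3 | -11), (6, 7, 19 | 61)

(1, -3, 4)

Forward elimination on [A|b]:
R2 <- R2 - (1)*R1:  [ 0  2  3  6 ]
R3 <- R3 - (-3)*R1:  [  0  -2   1  10 ]
R3 <- R3 - (-1)*R2:  [  0   0   4  16 ]
Row echelon form:
[ -2  -3  -6  |  -17 ]
[  0   2   3  |    6 ]
[  0   0   4  |   16 ]
Back-substitution:
u = (16) / 4 = 4
t = (6 - (3)*(4)) / 2 = -3
s = (-17 - (-3)*(-3) - (-6)*(4)) / -2 = 1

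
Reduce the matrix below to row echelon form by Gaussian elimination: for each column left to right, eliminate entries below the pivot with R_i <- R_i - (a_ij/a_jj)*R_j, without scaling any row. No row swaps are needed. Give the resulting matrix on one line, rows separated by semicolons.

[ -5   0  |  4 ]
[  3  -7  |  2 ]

Forward elimination:
R2 <- R2 - (-3/5)*R1:  [    0    -7  22/5 ]
Row echelon form:
[ -5   0  |     4 ]
[  0  -7  |  22/5 ]

REF = [-5 0 4; 0 -7 22/5]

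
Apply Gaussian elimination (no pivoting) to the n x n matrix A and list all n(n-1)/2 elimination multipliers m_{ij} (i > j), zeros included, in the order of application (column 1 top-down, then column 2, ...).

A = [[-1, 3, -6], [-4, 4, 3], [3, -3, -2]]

multipliers: 4, -3, -3/4

Forward elimination:
R2 <- R2 - (4)*R1:  [  0  -8  27 ]
R3 <- R3 - (-3)*R1:  [   0    6  -20 ]
R3 <- R3 - (-3/4)*R2:  [   0    0  1/4 ]
Multipliers (in order of application): m_{21} = 4, m_{31} = -3, m_{32} = -3/4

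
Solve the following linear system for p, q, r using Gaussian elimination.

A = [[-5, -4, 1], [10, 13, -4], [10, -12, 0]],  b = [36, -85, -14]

Forward elimination on [A|b]:
R2 <- R2 - (-2)*R1:  [   0    5   -2  -13 ]
R3 <- R3 - (-2)*R1:  [   0  -20    2   58 ]
R3 <- R3 - (-4)*R2:  [  0   0  -6   6 ]
Row echelon form:
[ -5  -4   1  |   36 ]
[  0   5  -2  |  -13 ]
[  0   0  -6  |    6 ]
Back-substitution:
r = (6) / -6 = -1
q = (-13 - (-2)*(-1)) / 5 = -3
p = (36 - (-4)*(-3) - (1)*(-1)) / -5 = -5

(-5, -3, -1)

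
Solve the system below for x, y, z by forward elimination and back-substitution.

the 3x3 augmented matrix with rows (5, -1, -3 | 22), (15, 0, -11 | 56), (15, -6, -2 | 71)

Forward elimination on [A|b]:
R2 <- R2 - (3)*R1:  [   0    3   -2  -10 ]
R3 <- R3 - (3)*R1:  [  0  -3   7   5 ]
R3 <- R3 - (-1)*R2:  [  0   0   5  -5 ]
Row echelon form:
[ 5  -1  -3  |   22 ]
[ 0   3  -2  |  -10 ]
[ 0   0   5  |   -5 ]
Back-substitution:
z = (-5) / 5 = -1
y = (-10 - (-2)*(-1)) / 3 = -4
x = (22 - (-1)*(-4) - (-3)*(-1)) / 5 = 3

(3, -4, -1)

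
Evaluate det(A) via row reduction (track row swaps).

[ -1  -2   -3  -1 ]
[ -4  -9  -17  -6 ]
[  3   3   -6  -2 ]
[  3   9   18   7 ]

Forward elimination:
R2 <- R2 - (4)*R1:  [  0  -1  -5  -2 ]
R3 <- R3 - (-3)*R1:  [   0   -3  -15   -5 ]
R4 <- R4 - (-3)*R1:  [ 0  3  9  4 ]
R3 <- R3 - (3)*R2:  [ 0  0  0  1 ]
R4 <- R4 - (-3)*R2:  [  0   0  -6  -2 ]
R3 <-> R4   (pivot in column 3 was zero)
[ -1  -2  -3  -1 ]
[  0  -1  -5  -2 ]
[  0   0  -6  -2 ]
[  0   0   0   1 ]
Upper-triangular form:
[ -1  -2  -3  -1 ]
[  0  -1  -5  -2 ]
[  0   0  -6  -2 ]
[  0   0   0   1 ]
det(A) = (-1)^1 * (-1) * (-1) * (-6) * (1) = 6  (1 row swap -> sign -1)

det(A) = 6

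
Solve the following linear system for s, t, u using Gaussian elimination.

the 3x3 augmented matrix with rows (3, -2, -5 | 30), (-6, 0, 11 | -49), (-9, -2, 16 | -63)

Forward elimination on [A|b]:
R2 <- R2 - (-2)*R1:  [  0  -4   1  11 ]
R3 <- R3 - (-3)*R1:  [  0  -8   1  27 ]
R3 <- R3 - (2)*R2:  [  0   0  -1   5 ]
Row echelon form:
[ 3  -2  -5  |  30 ]
[ 0  -4   1  |  11 ]
[ 0   0  -1  |   5 ]
Back-substitution:
u = (5) / -1 = -5
t = (11 - (1)*(-5)) / -4 = -4
s = (30 - (-2)*(-4) - (-5)*(-5)) / 3 = -1

(-1, -4, -5)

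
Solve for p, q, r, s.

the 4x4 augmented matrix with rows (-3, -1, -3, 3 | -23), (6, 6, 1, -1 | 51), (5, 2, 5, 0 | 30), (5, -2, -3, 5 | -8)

(3, 5, 1, -2)

Forward elimination on [A|b]:
R2 <- R2 - (-2)*R1:  [  0   4  -5   5   5 ]
R3 <- R3 - (-5/3)*R1:  [     0    1/3      0      5  -25/3 ]
R4 <- R4 - (-5/3)*R1:  [      0   -11/3      -8      10  -139/3 ]
R3 <- R3 - (1/12)*R2:  [     0      0   5/12  55/12  -35/4 ]
R4 <- R4 - (-11/12)*R2:  [       0        0  -151/12   175/12   -167/4 ]
R4 <- R4 - (-151/5)*R3:  [    0     0     0   153  -306 ]
Row echelon form:
[ -3  -1    -3      3  |    -23 ]
[  0   4    -5      5  |      5 ]
[  0   0  5/12  55/12  |  -35/4 ]
[  0   0     0    153  |   -306 ]
Back-substitution:
s = (-306) / 153 = -2
r = (-35/4 - (55/12)*(-2)) / (5/12) = 1
q = (5 - (-5)*(1) - (5)*(-2)) / 4 = 5
p = (-23 - (-1)*(5) - (-3)*(1) - (3)*(-2)) / -3 = 3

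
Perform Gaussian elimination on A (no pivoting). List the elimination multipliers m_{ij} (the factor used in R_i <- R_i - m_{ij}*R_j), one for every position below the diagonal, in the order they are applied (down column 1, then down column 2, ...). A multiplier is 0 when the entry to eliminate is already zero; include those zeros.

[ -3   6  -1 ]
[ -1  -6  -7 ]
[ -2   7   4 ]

Forward elimination:
R2 <- R2 - (1/3)*R1:  [     0     -8  -20/3 ]
R3 <- R3 - (2/3)*R1:  [    0     3  14/3 ]
R3 <- R3 - (-3/8)*R2:  [    0     0  13/6 ]
Multipliers (in order of application): m_{21} = 1/3, m_{31} = 2/3, m_{32} = -3/8

multipliers: 1/3, 2/3, -3/8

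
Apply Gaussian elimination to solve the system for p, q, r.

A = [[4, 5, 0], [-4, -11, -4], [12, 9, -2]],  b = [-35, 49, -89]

Forward elimination on [A|b]:
R2 <- R2 - (-1)*R1:  [  0  -6  -4  14 ]
R3 <- R3 - (3)*R1:  [  0  -6  -2  16 ]
R3 <- R3 - (1)*R2:  [ 0  0  2  2 ]
Row echelon form:
[ 4   5   0  |  -35 ]
[ 0  -6  -4  |   14 ]
[ 0   0   2  |    2 ]
Back-substitution:
r = (2) / 2 = 1
q = (14 - (-4)*(1)) / -6 = -3
p = (-35 - (5)*(-3)) / 4 = -5

(-5, -3, 1)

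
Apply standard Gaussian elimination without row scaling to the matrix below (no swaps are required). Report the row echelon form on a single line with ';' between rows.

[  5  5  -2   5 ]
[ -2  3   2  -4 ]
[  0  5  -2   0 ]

Forward elimination:
R2 <- R2 - (-2/5)*R1:  [   0    5  6/5   -2 ]
R3 <- R3 - (1)*R2:  [     0      0  -16/5      2 ]
Row echelon form:
[ 5  5     -2   5 ]
[ 0  5    6/5  -2 ]
[ 0  0  -16/5   2 ]

REF = [5 5 -2 5; 0 5 6/5 -2; 0 0 -16/5 2]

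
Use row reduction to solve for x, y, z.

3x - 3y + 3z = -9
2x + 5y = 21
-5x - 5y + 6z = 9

(-2, 5, 4)

Forward elimination on [A|b]:
R2 <- R2 - (2/3)*R1:  [  0   7  -2  27 ]
R3 <- R3 - (-5/3)*R1:  [   0  -10   11   -6 ]
R3 <- R3 - (-10/7)*R2:  [     0      0   57/7  228/7 ]
Row echelon form:
[ 3  -3     3  |     -9 ]
[ 0   7    -2  |     27 ]
[ 0   0  57/7  |  228/7 ]
Back-substitution:
z = (228/7) / (57/7) = 4
y = (27 - (-2)*(4)) / 7 = 5
x = (-9 - (-3)*(5) - (3)*(4)) / 3 = -2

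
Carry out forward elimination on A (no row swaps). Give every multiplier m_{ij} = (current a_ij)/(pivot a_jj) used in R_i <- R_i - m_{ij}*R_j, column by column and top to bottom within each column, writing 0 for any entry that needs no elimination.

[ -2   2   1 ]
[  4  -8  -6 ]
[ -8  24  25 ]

multipliers: -2, 4, -4

Forward elimination:
R2 <- R2 - (-2)*R1:  [  0  -4  -4 ]
R3 <- R3 - (4)*R1:  [  0  16  21 ]
R3 <- R3 - (-4)*R2:  [ 0  0  5 ]
Multipliers (in order of application): m_{21} = -2, m_{31} = 4, m_{32} = -4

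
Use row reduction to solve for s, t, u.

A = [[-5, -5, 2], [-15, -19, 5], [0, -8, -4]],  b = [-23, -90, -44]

Forward elimination on [A|b]:
R2 <- R2 - (3)*R1:  [   0   -4   -1  -21 ]
R3 <- R3 - (2)*R2:  [  0   0  -2  -2 ]
Row echelon form:
[ -5  -5   2  |  -23 ]
[  0  -4  -1  |  -21 ]
[  0   0  -2  |   -2 ]
Back-substitution:
u = (-2) / -2 = 1
t = (-21 - (-1)*(1)) / -4 = 5
s = (-23 - (-5)*(5) - (2)*(1)) / -5 = 0

(0, 5, 1)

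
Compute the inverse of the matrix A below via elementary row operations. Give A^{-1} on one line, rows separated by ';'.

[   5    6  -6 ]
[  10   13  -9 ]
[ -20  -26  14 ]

inverse = [13/5 -18/5 -6/5; -2 5/2 3/4; 0 -1/2 -1/4]

Gauss-Jordan on [A | I]:
R1 <- (1/5)*R1:  [    1   6/5  -6/5  |   1/5     0     0 ]
R2 <- R2 - (10)*R1:  [  0   1   3  |  -2   1   0 ]
R3 <- R3 - (-20)*R1:  [   0   -2  -10  |    4    0    1 ]
R1 <- R1 - (6/5)*R2:  [     1      0  -24/5  |   13/5   -6/5      0 ]
R3 <- R3 - (-2)*R2:  [  0   0  -4  |   0   2   1 ]
R3 <- (1/-4)*R3:  [    0     0     1  |     0  -1/2  -1/4 ]
R1 <- R1 - (-24/5)*R3:  [     1      0      0  |   13/5  -18/5   -6/5 ]
R2 <- R2 - (3)*R3:  [   0    1    0  |   -2  5/2  3/4 ]
Right block of [I | A^{-1}] is the inverse:
[ 13/5  -18/5  -6/5 ]
[   -2    5/2   3/4 ]
[    0   -1/2  -1/4 ]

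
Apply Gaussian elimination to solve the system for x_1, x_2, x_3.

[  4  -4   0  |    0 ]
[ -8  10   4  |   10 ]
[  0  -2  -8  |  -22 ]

Forward elimination on [A|b]:
R2 <- R2 - (-2)*R1:  [  0   2   4  10 ]
R3 <- R3 - (-1)*R2:  [   0    0   -4  -12 ]
Row echelon form:
[ 4  -4   0  |    0 ]
[ 0   2   4  |   10 ]
[ 0   0  -4  |  -12 ]
Back-substitution:
x_3 = (-12) / -4 = 3
x_2 = (10 - (4)*(3)) / 2 = -1
x_1 = (0 - (-4)*(-1)) / 4 = -1

(-1, -1, 3)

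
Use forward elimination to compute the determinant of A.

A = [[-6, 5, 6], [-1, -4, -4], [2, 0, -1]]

det(A) = -21

Forward elimination:
R2 <- R2 - (1/6)*R1:  [     0  -29/6     -5 ]
R3 <- R3 - (-1/3)*R1:  [   0  5/3    1 ]
R3 <- R3 - (-10/29)*R2:  [      0       0  -21/29 ]
Upper-triangular form:
[ -6      5       6 ]
[  0  -29/6      -5 ]
[  0      0  -21/29 ]
det(A) = (-1)^0 * (-6) * (-29/6) * (-21/29) = -21  (0 row swaps -> sign +1)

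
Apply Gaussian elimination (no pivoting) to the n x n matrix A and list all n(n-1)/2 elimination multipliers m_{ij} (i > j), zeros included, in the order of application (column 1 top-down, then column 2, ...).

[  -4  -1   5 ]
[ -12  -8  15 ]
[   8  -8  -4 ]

multipliers: 3, -2, 2

Forward elimination:
R2 <- R2 - (3)*R1:  [  0  -5   0 ]
R3 <- R3 - (-2)*R1:  [   0  -10    6 ]
R3 <- R3 - (2)*R2:  [ 0  0  6 ]
Multipliers (in order of application): m_{21} = 3, m_{31} = -2, m_{32} = 2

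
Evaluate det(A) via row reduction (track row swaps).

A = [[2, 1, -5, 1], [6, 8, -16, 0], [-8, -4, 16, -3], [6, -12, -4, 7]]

det(A) = 120

Forward elimination:
R2 <- R2 - (3)*R1:  [  0   5  -1  -3 ]
R3 <- R3 - (-4)*R1:  [  0   0  -4   1 ]
R4 <- R4 - (3)*R1:  [   0  -15   11    4 ]
R4 <- R4 - (-3)*R2:  [  0   0   8  -5 ]
R4 <- R4 - (-2)*R3:  [  0   0   0  -3 ]
Upper-triangular form:
[ 2  1  -5   1 ]
[ 0  5  -1  -3 ]
[ 0  0  -4   1 ]
[ 0  0   0  -3 ]
det(A) = (-1)^0 * (2) * (5) * (-4) * (-3) = 120  (0 row swaps -> sign +1)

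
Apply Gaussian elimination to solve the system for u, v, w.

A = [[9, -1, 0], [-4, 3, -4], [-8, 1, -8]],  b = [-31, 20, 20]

Forward elimination on [A|b]:
R2 <- R2 - (-4/9)*R1:  [    0  23/9    -4  56/9 ]
R3 <- R3 - (-8/9)*R1:  [     0    1/9     -8  -68/9 ]
R3 <- R3 - (1/23)*R2:  [       0        0  -180/23  -180/23 ]
Row echelon form:
[ 9    -1        0  |      -31 ]
[ 0  23/9       -4  |     56/9 ]
[ 0     0  -180/23  |  -180/23 ]
Back-substitution:
w = (-180/23) / (-180/23) = 1
v = (56/9 - (-4)*(1)) / (23/9) = 4
u = (-31 - (-1)*(4)) / 9 = -3

(-3, 4, 1)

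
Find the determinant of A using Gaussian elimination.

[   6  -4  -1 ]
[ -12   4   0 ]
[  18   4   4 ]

det(A) = 24

Forward elimination:
R2 <- R2 - (-2)*R1:  [  0  -4  -2 ]
R3 <- R3 - (3)*R1:  [  0  16   7 ]
R3 <- R3 - (-4)*R2:  [  0   0  -1 ]
Upper-triangular form:
[ 6  -4  -1 ]
[ 0  -4  -2 ]
[ 0   0  -1 ]
det(A) = (-1)^0 * (6) * (-4) * (-1) = 24  (0 row swaps -> sign +1)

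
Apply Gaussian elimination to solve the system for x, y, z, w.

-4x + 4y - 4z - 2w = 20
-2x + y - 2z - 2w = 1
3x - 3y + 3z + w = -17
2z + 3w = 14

Forward elimination on [A|b]:
R2 <- R2 - (1/2)*R1:  [  0  -1   0  -1  -9 ]
R3 <- R3 - (-3/4)*R1:  [    0     0     0  -1/2    -2 ]
R3 <-> R4   (pivot in column 3 was zero)
[ -4   4  -4    -2  20 ]
[  0  -1   0    -1  -9 ]
[  0   0   2     3  14 ]
[  0   0   0  -1/2  -2 ]
Row echelon form:
[ -4   4  -4    -2  |  20 ]
[  0  -1   0    -1  |  -9 ]
[  0   0   2     3  |  14 ]
[  0   0   0  -1/2  |  -2 ]
Back-substitution:
w = (-2) / (-1/2) = 4
z = (14 - (3)*(4)) / 2 = 1
y = (-9 - (-1)*(4)) / -1 = 5
x = (20 - (4)*(5) - (-4)*(1) - (-2)*(4)) / -4 = -3

(-3, 5, 1, 4)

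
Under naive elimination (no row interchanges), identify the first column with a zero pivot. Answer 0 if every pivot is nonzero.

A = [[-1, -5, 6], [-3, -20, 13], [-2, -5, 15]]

Naive forward elimination:
R2 <- R2 - (3)*R1:  [  0  -5  -5 ]
R3 <- R3 - (2)*R1:  [ 0  5  3 ]
R3 <- R3 - (-1)*R2:  [  0   0  -2 ]
All pivots nonzero; naive elimination completes without hitting a zero pivot.

first zero-pivot column = 0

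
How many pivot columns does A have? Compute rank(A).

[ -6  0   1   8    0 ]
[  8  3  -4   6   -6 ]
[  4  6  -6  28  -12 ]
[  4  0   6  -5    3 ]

Row reduction:
R2 <- R2 - (-4/3)*R1:  [    0     3  -8/3  50/3    -6 ]
R3 <- R3 - (-2/3)*R1:  [     0      6  -16/3  100/3    -12 ]
R4 <- R4 - (-2/3)*R1:  [    0     0  20/3   1/3     3 ]
R3 <- R3 - (2)*R2:  [ 0  0  0  0  0 ]
R3 <-> R4   (pivot in column 3 was zero)
[ -6  0     1     8   0 ]
[  0  3  -8/3  50/3  -6 ]
[  0  0  20/3   1/3   3 ]
[  0  0     0     0   0 ]
Row echelon form:
[ -6  0     1     8   0 ]
[  0  3  -8/3  50/3  -6 ]
[  0  0  20/3   1/3   3 ]
[  0  0     0     0   0 ]
Nonzero rows / pivot columns: 3

rank(A) = 3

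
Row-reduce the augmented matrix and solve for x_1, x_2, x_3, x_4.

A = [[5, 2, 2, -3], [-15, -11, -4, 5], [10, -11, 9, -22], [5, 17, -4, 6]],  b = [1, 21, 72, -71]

(1, -4, 2, 0)

Forward elimination on [A|b]:
R2 <- R2 - (-3)*R1:  [  0  -5   2  -4  24 ]
R3 <- R3 - (2)*R1:  [   0  -15    5  -16   70 ]
R4 <- R4 - (1)*R1:  [   0   15   -6    9  -72 ]
R3 <- R3 - (3)*R2:  [  0   0  -1  -4  -2 ]
R4 <- R4 - (-3)*R2:  [  0   0   0  -3   0 ]
Row echelon form:
[ 5   2   2  -3  |   1 ]
[ 0  -5   2  -4  |  24 ]
[ 0   0  -1  -4  |  -2 ]
[ 0   0   0  -3  |   0 ]
Back-substitution:
x_4 = (0) / -3 = 0
x_3 = (-2 - (-4)*(0)) / -1 = 2
x_2 = (24 - (2)*(2) - (-4)*(0)) / -5 = -4
x_1 = (1 - (2)*(-4) - (2)*(2) - (-3)*(0)) / 5 = 1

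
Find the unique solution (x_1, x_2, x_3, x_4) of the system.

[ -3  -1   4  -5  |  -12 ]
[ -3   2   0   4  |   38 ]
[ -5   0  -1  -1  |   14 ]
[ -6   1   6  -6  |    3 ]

Forward elimination on [A|b]:
R2 <- R2 - (1)*R1:  [  0   3  -4   9  50 ]
R3 <- R3 - (5/3)*R1:  [     0    5/3  -23/3   22/3     34 ]
R4 <- R4 - (2)*R1:  [  0   3  -2   4  27 ]
R3 <- R3 - (5/9)*R2:  [     0      0  -49/9    7/3   56/9 ]
R4 <- R4 - (1)*R2:  [   0    0    2   -5  -23 ]
R4 <- R4 - (-18/49)*R3:  [      0       0       0   -29/7  -145/7 ]
Row echelon form:
[ -3  -1      4     -5  |     -12 ]
[  0   3     -4      9  |      50 ]
[  0   0  -49/9    7/3  |    56/9 ]
[  0   0      0  -29/7  |  -145/7 ]
Back-substitution:
x_4 = (-145/7) / (-29/7) = 5
x_3 = (56/9 - (7/3)*(5)) / (-49/9) = 1
x_2 = (50 - (-4)*(1) - (9)*(5)) / 3 = 3
x_1 = (-12 - (-1)*(3) - (4)*(1) - (-5)*(5)) / -3 = -4

(-4, 3, 1, 5)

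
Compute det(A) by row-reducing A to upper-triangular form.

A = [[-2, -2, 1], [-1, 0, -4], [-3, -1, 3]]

det(A) = -21

Forward elimination:
R2 <- R2 - (1/2)*R1:  [    0     1  -9/2 ]
R3 <- R3 - (3/2)*R1:  [   0    2  3/2 ]
R3 <- R3 - (2)*R2:  [    0     0  21/2 ]
Upper-triangular form:
[ -2  -2     1 ]
[  0   1  -9/2 ]
[  0   0  21/2 ]
det(A) = (-1)^0 * (-2) * (1) * (21/2) = -21  (0 row swaps -> sign +1)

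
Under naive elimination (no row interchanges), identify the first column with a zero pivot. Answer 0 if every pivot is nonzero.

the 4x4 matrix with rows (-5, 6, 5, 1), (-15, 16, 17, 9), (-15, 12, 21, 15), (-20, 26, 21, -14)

Naive forward elimination:
R2 <- R2 - (3)*R1:  [  0  -2   2   6 ]
R3 <- R3 - (3)*R1:  [  0  -6   6  12 ]
R4 <- R4 - (4)*R1:  [   0    2    1  -18 ]
R3 <- R3 - (3)*R2:  [  0   0   0  -6 ]
R4 <- R4 - (-1)*R2:  [   0    0    3  -12 ]
Matrix at this point:
[ -5   6  5    1 ]
[  0  -2  2    6 ]
[  0   0  0   -6 ]
[  0   0  3  -12 ]
Pivot entry (3,3) is zero but row 4 has 3 in column 3 -> naive elimination stops; a row interchange (e.g. R3 <-> R4) would be required here.

first zero-pivot column = 3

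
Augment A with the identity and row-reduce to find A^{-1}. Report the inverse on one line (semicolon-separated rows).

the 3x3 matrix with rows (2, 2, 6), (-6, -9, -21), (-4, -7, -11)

Gauss-Jordan on [A | I]:
R1 <- (1/2)*R1:  [   1    1    3  |  1/2    0    0 ]
R2 <- R2 - (-6)*R1:  [  0  -3  -3  |   3   1   0 ]
R3 <- R3 - (-4)*R1:  [  0  -3   1  |   2   0   1 ]
R2 <- (1/-3)*R2:  [    0     1     1  |    -1  -1/3     0 ]
R1 <- R1 - (1)*R2:  [   1    0    2  |  3/2  1/3    0 ]
R3 <- R3 - (-3)*R2:  [  0   0   4  |  -1  -1   1 ]
R3 <- (1/4)*R3:  [    0     0     1  |  -1/4  -1/4   1/4 ]
R1 <- R1 - (2)*R3:  [    1     0     0  |     2   5/6  -1/2 ]
R2 <- R2 - (1)*R3:  [     0      1      0  |   -3/4  -1/12   -1/4 ]
Right block of [I | A^{-1}] is the inverse:
[    2    5/6  -1/2 ]
[ -3/4  -1/12  -1/4 ]
[ -1/4   -1/4   1/4 ]

inverse = [2 5/6 -1/2; -3/4 -1/12 -1/4; -1/4 -1/4 1/4]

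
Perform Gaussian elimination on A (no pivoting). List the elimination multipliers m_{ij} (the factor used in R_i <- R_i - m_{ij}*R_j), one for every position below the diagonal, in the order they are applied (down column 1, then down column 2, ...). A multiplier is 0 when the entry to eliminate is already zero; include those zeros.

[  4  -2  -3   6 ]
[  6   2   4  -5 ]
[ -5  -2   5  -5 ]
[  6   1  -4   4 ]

Forward elimination:
R2 <- R2 - (3/2)*R1:  [    0     5  17/2   -14 ]
R3 <- R3 - (-5/4)*R1:  [    0  -9/2   5/4   5/2 ]
R4 <- R4 - (3/2)*R1:  [   0    4  1/2   -5 ]
R3 <- R3 - (-9/10)*R2:  [       0        0    89/10  -101/10 ]
R4 <- R4 - (4/5)*R2:  [      0       0  -63/10    31/5 ]
R4 <- R4 - (-63/89)*R3:  [        0         0         0  -169/178 ]
Multipliers (in order of application): m_{21} = 3/2, m_{31} = -5/4, m_{41} = 3/2, m_{32} = -9/10, m_{42} = 4/5, m_{43} = -63/89

multipliers: 3/2, -5/4, 3/2, -9/10, 4/5, -63/89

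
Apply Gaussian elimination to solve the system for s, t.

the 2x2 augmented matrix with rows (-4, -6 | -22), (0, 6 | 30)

Forward elimination on [A|b]:
Row echelon form:
[ -4  -6  |  -22 ]
[  0   6  |   30 ]
Back-substitution:
t = (30) / 6 = 5
s = (-22 - (-6)*(5)) / -4 = -2

(-2, 5)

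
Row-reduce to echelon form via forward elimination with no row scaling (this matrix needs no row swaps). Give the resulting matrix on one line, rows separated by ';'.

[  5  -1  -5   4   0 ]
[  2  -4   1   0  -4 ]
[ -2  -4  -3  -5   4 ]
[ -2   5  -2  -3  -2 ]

Forward elimination:
R2 <- R2 - (2/5)*R1:  [     0  -18/5      3   -8/5     -4 ]
R3 <- R3 - (-2/5)*R1:  [     0  -22/5     -5  -17/5      4 ]
R4 <- R4 - (-2/5)*R1:  [    0  23/5    -4  -7/5    -2 ]
R3 <- R3 - (11/9)*R2:  [     0      0  -26/3  -13/9   80/9 ]
R4 <- R4 - (-23/18)*R2:  [     0      0   -1/6  -31/9  -64/9 ]
R4 <- R4 - (1/52)*R3:  [       0        0        0   -41/12  -284/39 ]
Row echelon form:
[ 5     -1     -5       4        0 ]
[ 0  -18/5      3    -8/5       -4 ]
[ 0      0  -26/3   -13/9     80/9 ]
[ 0      0      0  -41/12  -284/39 ]

REF = [5 -1 -5 4 0; 0 -18/5 3 -8/5 -4; 0 0 -26/3 -13/9 80/9; 0 0 0 -41/12 -284/39]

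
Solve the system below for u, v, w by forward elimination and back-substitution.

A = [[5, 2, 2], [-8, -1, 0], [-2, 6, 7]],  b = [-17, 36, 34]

Forward elimination on [A|b]:
R2 <- R2 - (-8/5)*R1:  [    0  11/5  16/5  44/5 ]
R3 <- R3 - (-2/5)*R1:  [     0   34/5   39/5  136/5 ]
R3 <- R3 - (34/11)*R2:  [      0       0  -23/11       0 ]
Row echelon form:
[ 5     2       2  |   -17 ]
[ 0  11/5    16/5  |  44/5 ]
[ 0     0  -23/11  |     0 ]
Back-substitution:
w = (0) / (-23/11) = 0
v = (44/5 - (16/5)*(0)) / (11/5) = 4
u = (-17 - (2)*(4) - (2)*(0)) / 5 = -5

(-5, 4, 0)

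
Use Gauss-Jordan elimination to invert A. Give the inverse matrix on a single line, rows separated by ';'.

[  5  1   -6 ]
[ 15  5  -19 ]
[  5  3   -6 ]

Gauss-Jordan on [A | I]:
R1 <- (1/5)*R1:  [    1   1/5  -6/5  |   1/5     0     0 ]
R2 <- R2 - (15)*R1:  [  0   2  -1  |  -3   1   0 ]
R3 <- R3 - (5)*R1:  [  0   2   0  |  -1   0   1 ]
R2 <- (1/2)*R2:  [    0     1  -1/2  |  -3/2   1/2     0 ]
R1 <- R1 - (1/5)*R2:  [      1       0  -11/10  |     1/2   -1/10       0 ]
R3 <- R3 - (2)*R2:  [  0   0   1  |   2  -1   1 ]
R1 <- R1 - (-11/10)*R3:  [     1      0      0  |  27/10   -6/5  11/10 ]
R2 <- R2 - (-1/2)*R3:  [    0     1     0  |  -1/2     0   1/2 ]
Right block of [I | A^{-1}] is the inverse:
[ 27/10  -6/5  11/10 ]
[  -1/2     0    1/2 ]
[     2    -1      1 ]

inverse = [27/10 -6/5 11/10; -1/2 0 1/2; 2 -1 1]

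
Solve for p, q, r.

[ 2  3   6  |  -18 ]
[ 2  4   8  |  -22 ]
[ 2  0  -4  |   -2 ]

Forward elimination on [A|b]:
R2 <- R2 - (1)*R1:  [  0   1   2  -4 ]
R3 <- R3 - (1)*R1:  [   0   -3  -10   16 ]
R3 <- R3 - (-3)*R2:  [  0   0  -4   4 ]
Row echelon form:
[ 2  3   6  |  -18 ]
[ 0  1   2  |   -4 ]
[ 0  0  -4  |    4 ]
Back-substitution:
r = (4) / -4 = -1
q = (-4 - (2)*(-1)) / 1 = -2
p = (-18 - (3)*(-2) - (6)*(-1)) / 2 = -3

(-3, -2, -1)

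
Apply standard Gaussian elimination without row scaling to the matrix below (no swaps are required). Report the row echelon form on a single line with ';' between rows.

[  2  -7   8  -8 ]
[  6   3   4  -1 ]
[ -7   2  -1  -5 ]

Forward elimination:
R2 <- R2 - (3)*R1:  [   0   24  -20   23 ]
R3 <- R3 - (-7/2)*R1:  [     0  -45/2     27    -33 ]
R3 <- R3 - (-15/16)*R2:  [       0        0     33/4  -183/16 ]
Row echelon form:
[ 2  -7     8       -8 ]
[ 0  24   -20       23 ]
[ 0   0  33/4  -183/16 ]

REF = [2 -7 8 -8; 0 24 -20 23; 0 0 33/4 -183/16]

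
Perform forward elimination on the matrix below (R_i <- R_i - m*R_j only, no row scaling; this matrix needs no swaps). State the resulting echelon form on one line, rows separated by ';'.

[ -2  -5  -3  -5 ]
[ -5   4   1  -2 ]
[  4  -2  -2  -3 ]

REF = [-2 -5 -3 -5; 0 33/2 17/2 21/2; 0 0 -20/11 -59/11]

Forward elimination:
R2 <- R2 - (5/2)*R1:  [    0  33/2  17/2  21/2 ]
R3 <- R3 - (-2)*R1:  [   0  -12   -8  -13 ]
R3 <- R3 - (-8/11)*R2:  [      0       0  -20/11  -59/11 ]
Row echelon form:
[ -2    -5      -3      -5 ]
[  0  33/2    17/2    21/2 ]
[  0     0  -20/11  -59/11 ]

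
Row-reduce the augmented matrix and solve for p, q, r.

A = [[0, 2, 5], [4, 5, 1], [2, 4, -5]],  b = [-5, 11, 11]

(3, 0, -1)

Forward elimination on [A|b]:
R1 <-> R2   (pivot in column 1 was zero)
[ 4  5   1  11 ]
[ 0  2   5  -5 ]
[ 2  4  -5  11 ]
R3 <- R3 - (1/2)*R1:  [     0    3/2  -11/2   11/2 ]
R3 <- R3 - (3/4)*R2:  [     0      0  -37/4   37/4 ]
Row echelon form:
[ 4  5      1  |    11 ]
[ 0  2      5  |    -5 ]
[ 0  0  -37/4  |  37/4 ]
Back-substitution:
r = (37/4) / (-37/4) = -1
q = (-5 - (5)*(-1)) / 2 = 0
p = (11 - (5)*(0) - (1)*(-1)) / 4 = 3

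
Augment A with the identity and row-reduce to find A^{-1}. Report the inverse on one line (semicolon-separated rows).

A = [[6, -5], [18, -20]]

Gauss-Jordan on [A | I]:
R1 <- (1/6)*R1:  [    1  -5/6  |   1/6     0 ]
R2 <- R2 - (18)*R1:  [  0  -5  |  -3   1 ]
R2 <- (1/-5)*R2:  [    0     1  |   3/5  -1/5 ]
R1 <- R1 - (-5/6)*R2:  [    1     0  |   2/3  -1/6 ]
Right block of [I | A^{-1}] is the inverse:
[ 2/3  -1/6 ]
[ 3/5  -1/5 ]

inverse = [2/3 -1/6; 3/5 -1/5]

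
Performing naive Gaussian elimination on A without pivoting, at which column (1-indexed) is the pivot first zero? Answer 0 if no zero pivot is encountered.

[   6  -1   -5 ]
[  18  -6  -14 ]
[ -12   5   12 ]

first zero-pivot column = 0

Naive forward elimination:
R2 <- R2 - (3)*R1:  [  0  -3   1 ]
R3 <- R3 - (-2)*R1:  [ 0  3  2 ]
R3 <- R3 - (-1)*R2:  [ 0  0  3 ]
All pivots nonzero; naive elimination completes without hitting a zero pivot.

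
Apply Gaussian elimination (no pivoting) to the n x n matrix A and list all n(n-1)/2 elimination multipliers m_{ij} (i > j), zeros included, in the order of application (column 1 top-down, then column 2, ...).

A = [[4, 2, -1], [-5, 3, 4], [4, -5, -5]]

Forward elimination:
R2 <- R2 - (-5/4)*R1:  [    0  11/2  11/4 ]
R3 <- R3 - (1)*R1:  [  0  -7  -4 ]
R3 <- R3 - (-14/11)*R2:  [    0     0  -1/2 ]
Multipliers (in order of application): m_{21} = -5/4, m_{31} = 1, m_{32} = -14/11

multipliers: -5/4, 1, -14/11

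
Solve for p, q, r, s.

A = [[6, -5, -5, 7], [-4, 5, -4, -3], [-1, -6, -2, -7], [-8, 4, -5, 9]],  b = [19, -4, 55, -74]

Forward elimination on [A|b]:
R2 <- R2 - (-2/3)*R1:  [     0    5/3  -22/3    5/3   26/3 ]
R3 <- R3 - (-1/6)*R1:  [     0  -41/6  -17/6  -35/6  349/6 ]
R4 <- R4 - (-4/3)*R1:  [      0    -8/3   -35/3    55/3  -146/3 ]
R3 <- R3 - (-41/10)*R2:  [       0        0  -329/10        1   937/10 ]
R4 <- R4 - (-8/5)*R2:  [      0       0  -117/5      21  -174/5 ]
R4 <- R4 - (234/329)*R3:  [          0           0           0    6675/329  -33375/329 ]
Row echelon form:
[ 6   -5       -5         7  |          19 ]
[ 0  5/3    -22/3       5/3  |        26/3 ]
[ 0    0  -329/10         1  |      937/10 ]
[ 0    0        0  6675/329  |  -33375/329 ]
Back-substitution:
s = (-33375/329) / (6675/329) = -5
r = (937/10 - (1)*(-5)) / (-329/10) = -3
q = (26/3 - (-22/3)*(-3) - (5/3)*(-5)) / (5/3) = -3
p = (19 - (-5)*(-3) - (-5)*(-3) - (7)*(-5)) / 6 = 4

(4, -3, -3, -5)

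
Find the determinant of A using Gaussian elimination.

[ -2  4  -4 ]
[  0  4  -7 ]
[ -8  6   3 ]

det(A) = -12

Forward elimination:
R3 <- R3 - (4)*R1:  [   0  -10   19 ]
R3 <- R3 - (-5/2)*R2:  [   0    0  3/2 ]
Upper-triangular form:
[ -2  4   -4 ]
[  0  4   -7 ]
[  0  0  3/2 ]
det(A) = (-1)^0 * (-2) * (4) * (3/2) = -12  (0 row swaps -> sign +1)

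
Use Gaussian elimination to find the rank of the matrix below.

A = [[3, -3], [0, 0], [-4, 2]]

Row reduction:
R3 <- R3 - (-4/3)*R1:  [  0  -2 ]
R2 <-> R3   (pivot in column 2 was zero)
[ 3  -3 ]
[ 0  -2 ]
[ 0   0 ]
Row echelon form:
[ 3  -3 ]
[ 0  -2 ]
[ 0   0 ]
Nonzero rows / pivot columns: 2

rank(A) = 2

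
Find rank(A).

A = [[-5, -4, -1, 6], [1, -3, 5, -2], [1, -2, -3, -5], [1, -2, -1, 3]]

Row reduction:
R2 <- R2 - (-1/5)*R1:  [     0  -19/5   24/5   -4/5 ]
R3 <- R3 - (-1/5)*R1:  [     0  -14/5  -16/5  -19/5 ]
R4 <- R4 - (-1/5)*R1:  [     0  -14/5   -6/5   21/5 ]
R3 <- R3 - (14/19)*R2:  [       0        0  -128/19   -61/19 ]
R4 <- R4 - (14/19)*R2:  [      0       0  -90/19   91/19 ]
R4 <- R4 - (45/64)*R3:  [      0       0       0  451/64 ]
Row echelon form:
[ -5     -4       -1       6 ]
[  0  -19/5     24/5    -4/5 ]
[  0      0  -128/19  -61/19 ]
[  0      0        0  451/64 ]
Nonzero rows / pivot columns: 4

rank(A) = 4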